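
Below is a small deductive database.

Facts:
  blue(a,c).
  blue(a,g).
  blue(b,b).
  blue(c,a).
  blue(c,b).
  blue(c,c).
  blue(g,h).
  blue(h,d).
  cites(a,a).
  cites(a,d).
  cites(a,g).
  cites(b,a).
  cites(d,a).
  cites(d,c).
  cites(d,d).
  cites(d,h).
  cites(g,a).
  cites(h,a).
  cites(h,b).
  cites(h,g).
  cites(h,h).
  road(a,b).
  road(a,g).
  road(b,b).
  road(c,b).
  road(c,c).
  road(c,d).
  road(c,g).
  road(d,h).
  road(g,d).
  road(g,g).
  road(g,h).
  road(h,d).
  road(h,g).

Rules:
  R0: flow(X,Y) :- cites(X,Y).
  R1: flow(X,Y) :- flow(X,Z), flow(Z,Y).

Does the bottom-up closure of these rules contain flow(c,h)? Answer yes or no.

round 1: derive flow(a,a) via R0 from cites(a,a)
round 1: derive flow(a,d) via R0 from cites(a,d)
round 1: derive flow(a,g) via R0 from cites(a,g)
round 1: derive flow(b,a) via R0 from cites(b,a)
round 1: derive flow(d,a) via R0 from cites(d,a)
round 1: derive flow(d,c) via R0 from cites(d,c)
round 1: derive flow(d,d) via R0 from cites(d,d)
round 1: derive flow(d,h) via R0 from cites(d,h)
round 1: derive flow(g,a) via R0 from cites(g,a)
round 1: derive flow(h,a) via R0 from cites(h,a)
round 1: derive flow(h,b) via R0 from cites(h,b)
round 1: derive flow(h,g) via R0 from cites(h,g)
round 1: derive flow(h,h) via R0 from cites(h,h)
round 2: derive flow(a,c) via R1 from flow(a,d), flow(d,c)
round 2: derive flow(a,h) via R1 from flow(a,d), flow(d,h)
round 2: derive flow(b,d) via R1 from flow(b,a), flow(a,d)
round 2: derive flow(b,g) via R1 from flow(b,a), flow(a,g)
round 2: derive flow(d,b) via R1 from flow(d,h), flow(h,b)
round 2: derive flow(d,g) via R1 from flow(d,a), flow(a,g)
round 2: derive flow(g,d) via R1 from flow(g,a), flow(a,d)
round 2: derive flow(g,g) via R1 from flow(g,a), flow(a,g)
round 2: derive flow(h,d) via R1 from flow(h,a), flow(a,d)
round 3: derive flow(a,b) via R1 from flow(a,d), flow(d,b)
round 3: derive flow(b,b) via R1 from flow(b,d), flow(d,b)
round 3: derive flow(b,c) via R1 from flow(b,a), flow(a,c)
round 3: derive flow(b,h) via R1 from flow(b,a), flow(a,h)
round 3: derive flow(g,b) via R1 from flow(g,d), flow(d,b)
round 3: derive flow(g,c) via R1 from flow(g,a), flow(a,c)
round 3: derive flow(g,h) via R1 from flow(g,a), flow(a,h)
round 3: derive flow(h,c) via R1 from flow(h,a), flow(a,c)

no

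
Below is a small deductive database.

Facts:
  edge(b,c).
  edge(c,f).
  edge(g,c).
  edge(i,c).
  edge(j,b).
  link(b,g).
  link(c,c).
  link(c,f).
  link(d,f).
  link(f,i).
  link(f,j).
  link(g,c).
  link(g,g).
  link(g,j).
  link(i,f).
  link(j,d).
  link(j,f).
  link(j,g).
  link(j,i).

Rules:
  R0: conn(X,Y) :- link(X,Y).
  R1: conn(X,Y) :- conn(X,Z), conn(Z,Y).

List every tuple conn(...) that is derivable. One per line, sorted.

round 1: derive conn(b,g) via R0 from link(b,g)
round 1: derive conn(c,c) via R0 from link(c,c)
round 1: derive conn(c,f) via R0 from link(c,f)
round 1: derive conn(d,f) via R0 from link(d,f)
round 1: derive conn(f,i) via R0 from link(f,i)
round 1: derive conn(f,j) via R0 from link(f,j)
round 1: derive conn(g,c) via R0 from link(g,c)
round 1: derive conn(g,g) via R0 from link(g,g)
round 1: derive conn(g,j) via R0 from link(g,j)
round 1: derive conn(i,f) via R0 from link(i,f)
round 1: derive conn(j,d) via R0 from link(j,d)
round 1: derive conn(j,f) via R0 from link(j,f)
round 1: derive conn(j,g) via R0 from link(j,g)
round 1: derive conn(j,i) via R0 from link(j,i)
round 2: derive conn(b,c) via R1 from conn(b,g), conn(g,c)
round 2: derive conn(b,j) via R1 from conn(b,g), conn(g,j)
round 2: derive conn(c,i) via R1 from conn(c,f), conn(f,i)
round 2: derive conn(c,j) via R1 from conn(c,f), conn(f,j)
round 2: derive conn(d,i) via R1 from conn(d,f), conn(f,i)
round 2: derive conn(d,j) via R1 from conn(d,f), conn(f,j)
round 2: derive conn(f,d) via R1 from conn(f,j), conn(j,d)
round 2: derive conn(f,f) via R1 from conn(f,i), conn(i,f)
round 2: derive conn(f,g) via R1 from conn(f,j), conn(j,g)
round 2: derive conn(g,d) via R1 from conn(g,j), conn(j,d)
round 2: derive conn(g,f) via R1 from conn(g,c), conn(c,f)
round 2: derive conn(g,i) via R1 from conn(g,j), conn(j,i)
round 2: derive conn(i,i) via R1 from conn(i,f), conn(f,i)
round 2: derive conn(i,j) via R1 from conn(i,f), conn(f,j)
round 2: derive conn(j,c) via R1 from conn(j,g), conn(g,c)
round 2: derive conn(j,j) via R1 from conn(j,f), conn(f,j)
round 3: derive conn(b,d) via R1 from conn(b,g), conn(g,d)
round 3: derive conn(b,f) via R1 from conn(b,c), conn(c,f)
round 3: derive conn(b,i) via R1 from conn(b,c), conn(c,i)
round 3: derive conn(c,d) via R1 from conn(c,f), conn(f,d)
round 3: derive conn(c,g) via R1 from conn(c,f), conn(f,g)
round 3: derive conn(d,c) via R1 from conn(d,j), conn(j,c)
round 3: derive conn(d,d) via R1 from conn(d,f), conn(f,d)
round 3: derive conn(d,g) via R1 from conn(d,f), conn(f,g)
round 3: derive conn(f,c) via R1 from conn(f,g), conn(g,c)
round 3: derive conn(i,c) via R1 from conn(i,j), conn(j,c)
round 3: derive conn(i,d) via R1 from conn(i,f), conn(f,d)
round 3: derive conn(i,g) via R1 from conn(i,f), conn(f,g)

conn(b,c)
conn(b,d)
conn(b,f)
conn(b,g)
conn(b,i)
conn(b,j)
conn(c,c)
conn(c,d)
conn(c,f)
conn(c,g)
conn(c,i)
conn(c,j)
conn(d,c)
conn(d,d)
conn(d,f)
conn(d,g)
conn(d,i)
conn(d,j)
conn(f,c)
conn(f,d)
conn(f,f)
conn(f,g)
conn(f,i)
conn(f,j)
conn(g,c)
conn(g,d)
conn(g,f)
conn(g,g)
conn(g,i)
conn(g,j)
conn(i,c)
conn(i,d)
conn(i,f)
conn(i,g)
conn(i,i)
conn(i,j)
conn(j,c)
conn(j,d)
conn(j,f)
conn(j,g)
conn(j,i)
conn(j,j)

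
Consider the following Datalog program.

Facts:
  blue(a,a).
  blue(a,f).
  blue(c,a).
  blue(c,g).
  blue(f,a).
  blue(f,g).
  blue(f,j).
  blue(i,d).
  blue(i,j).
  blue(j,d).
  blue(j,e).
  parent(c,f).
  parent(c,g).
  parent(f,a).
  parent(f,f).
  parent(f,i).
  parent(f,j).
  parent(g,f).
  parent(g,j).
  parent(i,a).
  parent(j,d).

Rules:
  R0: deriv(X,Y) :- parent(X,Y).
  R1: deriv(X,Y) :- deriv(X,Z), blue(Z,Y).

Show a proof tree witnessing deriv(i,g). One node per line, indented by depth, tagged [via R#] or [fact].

deriv(i,g)  [via R1]
  deriv(i,f)  [via R1]
    deriv(i,a)  [via R0]
      parent(i,a)  [fact]
    blue(a,f)  [fact]
  blue(f,g)  [fact]

round 1: derive deriv(c,f) via R0 from parent(c,f)
round 1: derive deriv(c,g) via R0 from parent(c,g)
round 1: derive deriv(f,a) via R0 from parent(f,a)
round 1: derive deriv(f,f) via R0 from parent(f,f)
round 1: derive deriv(f,i) via R0 from parent(f,i)
round 1: derive deriv(f,j) via R0 from parent(f,j)
round 1: derive deriv(g,f) via R0 from parent(g,f)
round 1: derive deriv(g,j) via R0 from parent(g,j)
round 1: derive deriv(i,a) via R0 from parent(i,a)
round 1: derive deriv(j,d) via R0 from parent(j,d)
round 2: derive deriv(c,a) via R1 from deriv(c,f), blue(f,a)
round 2: derive deriv(c,j) via R1 from deriv(c,f), blue(f,j)
round 2: derive deriv(f,d) via R1 from deriv(f,i), blue(i,d)
round 2: derive deriv(f,e) via R1 from deriv(f,j), blue(j,e)
round 2: derive deriv(f,g) via R1 from deriv(f,f), blue(f,g)
round 2: derive deriv(g,a) via R1 from deriv(g,f), blue(f,a)
round 2: derive deriv(g,d) via R1 from deriv(g,j), blue(j,d)
round 2: derive deriv(g,e) via R1 from deriv(g,j), blue(j,e)
round 2: derive deriv(g,g) via R1 from deriv(g,f), blue(f,g)
round 2: derive deriv(i,f) via R1 from deriv(i,a), blue(a,f)
round 3: derive deriv(c,d) via R1 from deriv(c,j), blue(j,d)
round 3: derive deriv(c,e) via R1 from deriv(c,j), blue(j,e)
round 3: derive deriv(i,g) via R1 from deriv(i,f), blue(f,g)
round 3: derive deriv(i,j) via R1 from deriv(i,f), blue(f,j)
round 4: derive deriv(i,d) via R1 from deriv(i,j), blue(j,d)
round 4: derive deriv(i,e) via R1 from deriv(i,j), blue(j,e)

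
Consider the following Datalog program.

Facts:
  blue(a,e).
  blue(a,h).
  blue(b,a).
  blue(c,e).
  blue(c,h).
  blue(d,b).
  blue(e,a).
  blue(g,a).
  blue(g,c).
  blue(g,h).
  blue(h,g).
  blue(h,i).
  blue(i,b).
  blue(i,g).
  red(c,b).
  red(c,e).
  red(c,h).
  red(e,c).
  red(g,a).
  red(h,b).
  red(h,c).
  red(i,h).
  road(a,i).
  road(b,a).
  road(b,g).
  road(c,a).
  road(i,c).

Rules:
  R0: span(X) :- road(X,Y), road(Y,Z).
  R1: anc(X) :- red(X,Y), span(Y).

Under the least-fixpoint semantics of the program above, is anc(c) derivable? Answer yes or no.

round 1: derive span(a) via R0 from road(a,i), road(i,c)
round 1: derive span(b) via R0 from road(b,a), road(a,i)
round 1: derive span(c) via R0 from road(c,a), road(a,i)
round 1: derive span(i) via R0 from road(i,c), road(c,a)
round 2: derive anc(c) via R1 from red(c,b), span(b)
round 2: derive anc(e) via R1 from red(e,c), span(c)
round 2: derive anc(g) via R1 from red(g,a), span(a)
round 2: derive anc(h) via R1 from red(h,b), span(b)

yes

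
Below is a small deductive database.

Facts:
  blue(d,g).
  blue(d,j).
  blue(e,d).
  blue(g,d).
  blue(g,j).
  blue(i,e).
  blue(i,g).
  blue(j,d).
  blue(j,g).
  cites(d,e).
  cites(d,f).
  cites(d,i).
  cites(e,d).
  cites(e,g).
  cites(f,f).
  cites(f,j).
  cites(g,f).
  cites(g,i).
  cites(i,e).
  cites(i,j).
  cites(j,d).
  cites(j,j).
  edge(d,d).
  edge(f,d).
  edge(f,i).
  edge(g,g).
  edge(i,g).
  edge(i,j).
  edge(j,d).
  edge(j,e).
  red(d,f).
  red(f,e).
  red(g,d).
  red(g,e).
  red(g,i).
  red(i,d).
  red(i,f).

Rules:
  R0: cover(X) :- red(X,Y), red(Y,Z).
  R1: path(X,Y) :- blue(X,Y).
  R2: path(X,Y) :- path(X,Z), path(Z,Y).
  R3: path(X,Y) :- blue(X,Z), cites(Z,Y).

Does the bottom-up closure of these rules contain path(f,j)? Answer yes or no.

round 1: derive path(d,g) via R1 from blue(d,g)
round 1: derive path(d,j) via R1 from blue(d,j)
round 1: derive path(e,d) via R1 from blue(e,d)
round 1: derive path(g,d) via R1 from blue(g,d)
round 1: derive path(g,j) via R1 from blue(g,j)
round 1: derive path(i,e) via R1 from blue(i,e)
round 1: derive path(i,g) via R1 from blue(i,g)
round 1: derive path(j,d) via R1 from blue(j,d)
round 1: derive path(j,g) via R1 from blue(j,g)
round 1: derive path(d,d) via R3 from blue(d,j), cites(j,d)
round 1: derive path(d,f) via R3 from blue(d,g), cites(g,f)
round 1: derive path(d,i) via R3 from blue(d,g), cites(g,i)
round 1: derive path(e,e) via R3 from blue(e,d), cites(d,e)
round 1: derive path(e,f) via R3 from blue(e,d), cites(d,f)
round 1: derive path(e,i) via R3 from blue(e,d), cites(d,i)
round 1: derive path(g,e) via R3 from blue(g,d), cites(d,e)
round 1: derive path(g,f) via R3 from blue(g,d), cites(d,f)
round 1: derive path(g,i) via R3 from blue(g,d), cites(d,i)
round 1: derive path(i,d) via R3 from blue(i,e), cites(e,d)
round 1: derive path(i,f) via R3 from blue(i,g), cites(g,f)
round 1: derive path(i,i) via R3 from blue(i,g), cites(g,i)
round 1: derive path(j,e) via R3 from blue(j,d), cites(d,e)
round 1: derive path(j,f) via R3 from blue(j,d), cites(d,f)
round 1: derive path(j,i) via R3 from blue(j,d), cites(d,i)
round 2: derive path(d,e) via R2 from path(d,g), path(g,e)
round 2: derive path(e,g) via R2 from path(e,d), path(d,g)
round 2: derive path(e,j) via R2 from path(e,d), path(d,j)
round 2: derive path(g,g) via R2 from path(g,d), path(d,g)
round 2: derive path(i,j) via R2 from path(i,d), path(d,j)
round 2: derive path(j,j) via R2 from path(j,d), path(d,j)

no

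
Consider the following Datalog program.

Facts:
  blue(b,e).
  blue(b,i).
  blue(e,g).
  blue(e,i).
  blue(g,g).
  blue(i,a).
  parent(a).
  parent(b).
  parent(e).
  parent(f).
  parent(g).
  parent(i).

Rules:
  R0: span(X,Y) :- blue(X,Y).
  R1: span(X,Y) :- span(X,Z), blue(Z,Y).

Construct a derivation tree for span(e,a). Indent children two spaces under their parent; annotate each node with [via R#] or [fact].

span(e,a)  [via R1]
  span(e,i)  [via R0]
    blue(e,i)  [fact]
  blue(i,a)  [fact]

round 1: derive span(b,e) via R0 from blue(b,e)
round 1: derive span(b,i) via R0 from blue(b,i)
round 1: derive span(e,g) via R0 from blue(e,g)
round 1: derive span(e,i) via R0 from blue(e,i)
round 1: derive span(g,g) via R0 from blue(g,g)
round 1: derive span(i,a) via R0 from blue(i,a)
round 2: derive span(b,a) via R1 from span(b,i), blue(i,a)
round 2: derive span(b,g) via R1 from span(b,e), blue(e,g)
round 2: derive span(e,a) via R1 from span(e,i), blue(i,a)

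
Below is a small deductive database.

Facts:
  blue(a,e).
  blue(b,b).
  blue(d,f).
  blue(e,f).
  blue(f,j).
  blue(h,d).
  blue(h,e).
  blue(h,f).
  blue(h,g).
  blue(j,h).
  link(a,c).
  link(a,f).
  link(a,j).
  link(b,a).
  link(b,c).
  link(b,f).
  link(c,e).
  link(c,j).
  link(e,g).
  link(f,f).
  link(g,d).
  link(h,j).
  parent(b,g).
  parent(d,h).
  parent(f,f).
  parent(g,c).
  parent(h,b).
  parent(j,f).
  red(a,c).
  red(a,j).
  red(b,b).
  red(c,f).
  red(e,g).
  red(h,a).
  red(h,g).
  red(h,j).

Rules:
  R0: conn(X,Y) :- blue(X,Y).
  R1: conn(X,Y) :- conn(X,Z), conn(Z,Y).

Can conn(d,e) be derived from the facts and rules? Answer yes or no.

round 1: derive conn(a,e) via R0 from blue(a,e)
round 1: derive conn(b,b) via R0 from blue(b,b)
round 1: derive conn(d,f) via R0 from blue(d,f)
round 1: derive conn(e,f) via R0 from blue(e,f)
round 1: derive conn(f,j) via R0 from blue(f,j)
round 1: derive conn(h,d) via R0 from blue(h,d)
round 1: derive conn(h,e) via R0 from blue(h,e)
round 1: derive conn(h,f) via R0 from blue(h,f)
round 1: derive conn(h,g) via R0 from blue(h,g)
round 1: derive conn(j,h) via R0 from blue(j,h)
round 2: derive conn(a,f) via R1 from conn(a,e), conn(e,f)
round 2: derive conn(d,j) via R1 from conn(d,f), conn(f,j)
round 2: derive conn(e,j) via R1 from conn(e,f), conn(f,j)
round 2: derive conn(f,h) via R1 from conn(f,j), conn(j,h)
round 2: derive conn(h,j) via R1 from conn(h,f), conn(f,j)
round 2: derive conn(j,d) via R1 from conn(j,h), conn(h,d)
round 2: derive conn(j,e) via R1 from conn(j,h), conn(h,e)
round 2: derive conn(j,f) via R1 from conn(j,h), conn(h,f)
round 2: derive conn(j,g) via R1 from conn(j,h), conn(h,g)
round 3: derive conn(a,h) via R1 from conn(a,f), conn(f,h)
round 3: derive conn(a,j) via R1 from conn(a,e), conn(e,j)
round 3: derive conn(d,d) via R1 from conn(d,j), conn(j,d)
round 3: derive conn(d,e) via R1 from conn(d,j), conn(j,e)
round 3: derive conn(d,g) via R1 from conn(d,j), conn(j,g)
round 3: derive conn(d,h) via R1 from conn(d,f), conn(f,h)
round 3: derive conn(e,d) via R1 from conn(e,j), conn(j,d)
round 3: derive conn(e,e) via R1 from conn(e,j), conn(j,e)
round 3: derive conn(e,g) via R1 from conn(e,j), conn(j,g)
round 3: derive conn(e,h) via R1 from conn(e,f), conn(f,h)
round 3: derive conn(f,d) via R1 from conn(f,h), conn(h,d)
round 3: derive conn(f,e) via R1 from conn(f,h), conn(h,e)
round 3: derive conn(f,f) via R1 from conn(f,h), conn(h,f)
round 3: derive conn(f,g) via R1 from conn(f,h), conn(h,g)
round 3: derive conn(h,h) via R1 from conn(h,f), conn(f,h)
round 3: derive conn(j,j) via R1 from conn(j,d), conn(d,j)
round 4: derive conn(a,d) via R1 from conn(a,e), conn(e,d)
round 4: derive conn(a,g) via R1 from conn(a,e), conn(e,g)

yes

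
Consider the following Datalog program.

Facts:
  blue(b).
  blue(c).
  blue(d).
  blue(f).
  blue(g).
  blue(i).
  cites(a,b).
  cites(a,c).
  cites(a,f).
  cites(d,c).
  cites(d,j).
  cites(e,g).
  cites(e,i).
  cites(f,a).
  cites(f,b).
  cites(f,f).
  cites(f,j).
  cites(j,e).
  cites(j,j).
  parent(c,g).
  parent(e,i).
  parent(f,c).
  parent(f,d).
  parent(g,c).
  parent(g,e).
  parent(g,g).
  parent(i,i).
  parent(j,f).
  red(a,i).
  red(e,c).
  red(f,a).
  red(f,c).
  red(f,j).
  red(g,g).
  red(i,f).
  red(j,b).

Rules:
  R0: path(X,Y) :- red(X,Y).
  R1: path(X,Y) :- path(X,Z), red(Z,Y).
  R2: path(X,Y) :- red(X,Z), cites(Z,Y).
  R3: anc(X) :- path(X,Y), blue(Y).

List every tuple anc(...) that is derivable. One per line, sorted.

anc(a)
anc(e)
anc(f)
anc(g)
anc(i)
anc(j)

round 1: derive path(a,i) via R0 from red(a,i)
round 1: derive path(e,c) via R0 from red(e,c)
round 1: derive path(f,a) via R0 from red(f,a)
round 1: derive path(f,c) via R0 from red(f,c)
round 1: derive path(f,j) via R0 from red(f,j)
round 1: derive path(g,g) via R0 from red(g,g)
round 1: derive path(i,f) via R0 from red(i,f)
round 1: derive path(j,b) via R0 from red(j,b)
round 1: derive path(f,b) via R2 from red(f,a), cites(a,b)
round 1: derive path(f,e) via R2 from red(f,j), cites(j,e)
round 1: derive path(f,f) via R2 from red(f,a), cites(a,f)
round 1: derive path(i,a) via R2 from red(i,f), cites(f,a)
round 1: derive path(i,b) via R2 from red(i,f), cites(f,b)
round 1: derive path(i,j) via R2 from red(i,f), cites(f,j)
round 2: derive path(a,f) via R1 from path(a,i), red(i,f)
round 2: derive path(f,i) via R1 from path(f,a), red(a,i)
round 2: derive path(i,c) via R1 from path(i,f), red(f,c)
round 2: derive path(i,i) via R1 from path(i,a), red(a,i)
round 2: derive anc(a) via R3 from path(a,i), blue(i)
round 2: derive anc(e) via R3 from path(e,c), blue(c)
round 2: derive anc(f) via R3 from path(f,b), blue(b)
round 2: derive anc(g) via R3 from path(g,g), blue(g)
round 2: derive anc(i) via R3 from path(i,b), blue(b)
round 2: derive anc(j) via R3 from path(j,b), blue(b)
round 3: derive path(a,a) via R1 from path(a,f), red(f,a)
round 3: derive path(a,c) via R1 from path(a,f), red(f,c)
round 3: derive path(a,j) via R1 from path(a,f), red(f,j)
round 4: derive path(a,b) via R1 from path(a,j), red(j,b)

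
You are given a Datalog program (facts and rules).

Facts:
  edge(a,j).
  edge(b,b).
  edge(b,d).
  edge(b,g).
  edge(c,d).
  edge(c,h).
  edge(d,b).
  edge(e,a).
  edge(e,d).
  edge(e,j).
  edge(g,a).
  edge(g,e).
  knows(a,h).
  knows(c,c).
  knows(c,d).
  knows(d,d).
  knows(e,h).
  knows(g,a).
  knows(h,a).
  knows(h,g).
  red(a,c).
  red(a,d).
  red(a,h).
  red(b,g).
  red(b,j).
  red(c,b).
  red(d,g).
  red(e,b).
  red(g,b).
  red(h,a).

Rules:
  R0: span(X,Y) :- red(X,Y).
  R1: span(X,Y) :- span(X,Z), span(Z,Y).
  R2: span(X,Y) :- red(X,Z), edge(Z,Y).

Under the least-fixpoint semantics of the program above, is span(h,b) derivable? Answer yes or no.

yes

round 1: derive span(a,c) via R0 from red(a,c)
round 1: derive span(a,d) via R0 from red(a,d)
round 1: derive span(a,h) via R0 from red(a,h)
round 1: derive span(b,g) via R0 from red(b,g)
round 1: derive span(b,j) via R0 from red(b,j)
round 1: derive span(c,b) via R0 from red(c,b)
round 1: derive span(d,g) via R0 from red(d,g)
round 1: derive span(e,b) via R0 from red(e,b)
round 1: derive span(g,b) via R0 from red(g,b)
round 1: derive span(h,a) via R0 from red(h,a)
round 1: derive span(a,b) via R2 from red(a,d), edge(d,b)
round 1: derive span(b,a) via R2 from red(b,g), edge(g,a)
round 1: derive span(b,e) via R2 from red(b,g), edge(g,e)
round 1: derive span(c,d) via R2 from red(c,b), edge(b,d)
round 1: derive span(c,g) via R2 from red(c,b), edge(b,g)
round 1: derive span(d,a) via R2 from red(d,g), edge(g,a)
round 1: derive span(d,e) via R2 from red(d,g), edge(g,e)
round 1: derive span(e,d) via R2 from red(e,b), edge(b,d)
round 1: derive span(e,g) via R2 from red(e,b), edge(b,g)
round 1: derive span(g,d) via R2 from red(g,b), edge(b,d)
round 1: derive span(g,g) via R2 from red(g,b), edge(b,g)
round 1: derive span(h,j) via R2 from red(h,a), edge(a,j)
round 2: derive span(a,a) via R1 from span(a,b), span(b,a)
round 2: derive span(a,e) via R1 from span(a,b), span(b,e)
round 2: derive span(a,g) via R1 from span(a,b), span(b,g)
round 2: derive span(a,j) via R1 from span(a,b), span(b,j)
round 2: derive span(b,b) via R1 from span(b,a), span(a,b)
round 2: derive span(b,c) via R1 from span(b,a), span(a,c)
round 2: derive span(b,d) via R1 from span(b,a), span(a,d)
round 2: derive span(b,h) via R1 from span(b,a), span(a,h)
round 2: derive span(c,a) via R1 from span(c,b), span(b,a)
round 2: derive span(c,e) via R1 from span(c,b), span(b,e)
round 2: derive span(c,j) via R1 from span(c,b), span(b,j)
round 2: derive span(d,b) via R1 from span(d,a), span(a,b)
round 2: derive span(d,c) via R1 from span(d,a), span(a,c)
round 2: derive span(d,d) via R1 from span(d,a), span(a,d)
round 2: derive span(d,h) via R1 from span(d,a), span(a,h)
round 2: derive span(e,a) via R1 from span(e,b), span(b,a)
round 2: derive span(e,e) via R1 from span(e,b), span(b,e)
round 2: derive span(e,j) via R1 from span(e,b), span(b,j)
round 2: derive span(g,a) via R1 from span(g,b), span(b,a)
round 2: derive span(g,e) via R1 from span(g,b), span(b,e)
round 2: derive span(g,j) via R1 from span(g,b), span(b,j)
round 2: derive span(h,b) via R1 from span(h,a), span(a,b)
round 2: derive span(h,c) via R1 from span(h,a), span(a,c)
round 2: derive span(h,d) via R1 from span(h,a), span(a,d)
round 2: derive span(h,h) via R1 from span(h,a), span(a,h)
round 3: derive span(c,c) via R1 from span(c,a), span(a,c)
round 3: derive span(c,h) via R1 from span(c,a), span(a,h)
round 3: derive span(d,j) via R1 from span(d,a), span(a,j)
round 3: derive span(e,c) via R1 from span(e,a), span(a,c)
round 3: derive span(e,h) via R1 from span(e,a), span(a,h)
round 3: derive span(g,c) via R1 from span(g,a), span(a,c)
round 3: derive span(g,h) via R1 from span(g,a), span(a,h)
round 3: derive span(h,e) via R1 from span(h,a), span(a,e)
round 3: derive span(h,g) via R1 from span(h,a), span(a,g)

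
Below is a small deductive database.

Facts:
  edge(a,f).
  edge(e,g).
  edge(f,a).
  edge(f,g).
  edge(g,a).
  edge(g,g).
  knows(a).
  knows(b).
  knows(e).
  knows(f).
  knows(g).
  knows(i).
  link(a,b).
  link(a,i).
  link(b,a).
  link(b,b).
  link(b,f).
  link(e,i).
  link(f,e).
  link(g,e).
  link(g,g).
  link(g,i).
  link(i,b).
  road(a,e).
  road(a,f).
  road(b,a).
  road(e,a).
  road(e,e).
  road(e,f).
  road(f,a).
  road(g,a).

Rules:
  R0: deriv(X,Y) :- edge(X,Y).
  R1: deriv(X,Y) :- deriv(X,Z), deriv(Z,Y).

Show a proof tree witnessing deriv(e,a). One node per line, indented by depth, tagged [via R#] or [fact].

round 1: derive deriv(a,f) via R0 from edge(a,f)
round 1: derive deriv(e,g) via R0 from edge(e,g)
round 1: derive deriv(f,a) via R0 from edge(f,a)
round 1: derive deriv(f,g) via R0 from edge(f,g)
round 1: derive deriv(g,a) via R0 from edge(g,a)
round 1: derive deriv(g,g) via R0 from edge(g,g)
round 2: derive deriv(a,a) via R1 from deriv(a,f), deriv(f,a)
round 2: derive deriv(a,g) via R1 from deriv(a,f), deriv(f,g)
round 2: derive deriv(e,a) via R1 from deriv(e,g), deriv(g,a)
round 2: derive deriv(f,f) via R1 from deriv(f,a), deriv(a,f)
round 2: derive deriv(g,f) via R1 from deriv(g,a), deriv(a,f)
round 3: derive deriv(e,f) via R1 from deriv(e,a), deriv(a,f)

deriv(e,a)  [via R1]
  deriv(e,g)  [via R0]
    edge(e,g)  [fact]
  deriv(g,a)  [via R0]
    edge(g,a)  [fact]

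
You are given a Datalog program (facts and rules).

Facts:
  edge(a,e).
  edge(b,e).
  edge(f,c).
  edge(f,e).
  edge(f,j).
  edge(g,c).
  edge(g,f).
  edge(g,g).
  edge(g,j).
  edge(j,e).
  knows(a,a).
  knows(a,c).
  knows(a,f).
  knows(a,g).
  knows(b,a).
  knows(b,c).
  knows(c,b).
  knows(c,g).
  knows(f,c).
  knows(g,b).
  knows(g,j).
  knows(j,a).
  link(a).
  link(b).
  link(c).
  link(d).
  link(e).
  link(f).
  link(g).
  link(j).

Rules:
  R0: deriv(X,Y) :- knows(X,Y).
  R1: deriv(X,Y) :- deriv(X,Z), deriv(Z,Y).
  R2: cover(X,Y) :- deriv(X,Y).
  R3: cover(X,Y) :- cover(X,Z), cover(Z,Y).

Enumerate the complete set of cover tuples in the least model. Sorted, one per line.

round 1: derive deriv(a,a) via R0 from knows(a,a)
round 1: derive deriv(a,c) via R0 from knows(a,c)
round 1: derive deriv(a,f) via R0 from knows(a,f)
round 1: derive deriv(a,g) via R0 from knows(a,g)
round 1: derive deriv(b,a) via R0 from knows(b,a)
round 1: derive deriv(b,c) via R0 from knows(b,c)
round 1: derive deriv(c,b) via R0 from knows(c,b)
round 1: derive deriv(c,g) via R0 from knows(c,g)
round 1: derive deriv(f,c) via R0 from knows(f,c)
round 1: derive deriv(g,b) via R0 from knows(g,b)
round 1: derive deriv(g,j) via R0 from knows(g,j)
round 1: derive deriv(j,a) via R0 from knows(j,a)
round 2: derive deriv(a,b) via R1 from deriv(a,c), deriv(c,b)
round 2: derive deriv(a,j) via R1 from deriv(a,g), deriv(g,j)
round 2: derive deriv(b,b) via R1 from deriv(b,c), deriv(c,b)
round 2: derive deriv(b,f) via R1 from deriv(b,a), deriv(a,f)
round 2: derive deriv(b,g) via R1 from deriv(b,a), deriv(a,g)
round 2: derive deriv(c,a) via R1 from deriv(c,b), deriv(b,a)
round 2: derive deriv(c,c) via R1 from deriv(c,b), deriv(b,c)
round 2: derive deriv(c,j) via R1 from deriv(c,g), deriv(g,j)
round 2: derive deriv(f,b) via R1 from deriv(f,c), deriv(c,b)
round 2: derive deriv(f,g) via R1 from deriv(f,c), deriv(c,g)
round 2: derive deriv(g,a) via R1 from deriv(g,b), deriv(b,a)
round 2: derive deriv(g,c) via R1 from deriv(g,b), deriv(b,c)
round 2: derive deriv(j,c) via R1 from deriv(j,a), deriv(a,c)
round 2: derive deriv(j,f) via R1 from deriv(j,a), deriv(a,f)
round 2: derive deriv(j,g) via R1 from deriv(j,a), deriv(a,g)
round 2: derive cover(a,a) via R2 from deriv(a,a)
round 2: derive cover(a,c) via R2 from deriv(a,c)
round 2: derive cover(a,f) via R2 from deriv(a,f)
round 2: derive cover(a,g) via R2 from deriv(a,g)
round 2: derive cover(b,a) via R2 from deriv(b,a)
round 2: derive cover(b,c) via R2 from deriv(b,c)
round 2: derive cover(c,b) via R2 from deriv(c,b)
round 2: derive cover(c,g) via R2 from deriv(c,g)
round 2: derive cover(f,c) via R2 from deriv(f,c)
round 2: derive cover(g,b) via R2 from deriv(g,b)
round 2: derive cover(g,j) via R2 from deriv(g,j)
round 2: derive cover(j,a) via R2 from deriv(j,a)
round 3: derive deriv(b,j) via R1 from deriv(b,a), deriv(a,j)
round 3: derive deriv(c,f) via R1 from deriv(c,a), deriv(a,f)
round 3: derive deriv(f,a) via R1 from deriv(f,b), deriv(b,a)
round 3: derive deriv(f,f) via R1 from deriv(f,b), deriv(b,f)
round 3: derive deriv(f,j) via R1 from deriv(f,c), deriv(c,j)
round 3: derive deriv(g,f) via R1 from deriv(g,a), deriv(a,f)
round 3: derive deriv(g,g) via R1 from deriv(g,a), deriv(a,g)
round 3: derive deriv(j,b) via R1 from deriv(j,a), deriv(a,b)
round 3: derive deriv(j,j) via R1 from deriv(j,a), deriv(a,j)
round 3: derive cover(a,b) via R2 from deriv(a,b)
round 3: derive cover(a,j) via R2 from deriv(a,j)
round 3: derive cover(b,b) via R2 from deriv(b,b)
round 3: derive cover(b,f) via R2 from deriv(b,f)
round 3: derive cover(b,g) via R2 from deriv(b,g)
round 3: derive cover(c,a) via R2 from deriv(c,a)
round 3: derive cover(c,c) via R2 from deriv(c,c)
round 3: derive cover(c,j) via R2 from deriv(c,j)
round 3: derive cover(f,b) via R2 from deriv(f,b)
round 3: derive cover(f,g) via R2 from deriv(f,g)
round 3: derive cover(g,a) via R2 from deriv(g,a)
round 3: derive cover(g,c) via R2 from deriv(g,c)
round 3: derive cover(j,c) via R2 from deriv(j,c)
round 3: derive cover(j,f) via R2 from deriv(j,f)
round 3: derive cover(j,g) via R2 from deriv(j,g)
round 4: derive cover(b,j) via R2 from deriv(b,j)
round 4: derive cover(c,f) via R2 from deriv(c,f)
round 4: derive cover(f,a) via R2 from deriv(f,a)
round 4: derive cover(f,f) via R2 from deriv(f,f)
round 4: derive cover(f,j) via R2 from deriv(f,j)
round 4: derive cover(g,f) via R2 from deriv(g,f)
round 4: derive cover(g,g) via R2 from deriv(g,g)
round 4: derive cover(j,b) via R2 from deriv(j,b)
round 4: derive cover(j,j) via R2 from deriv(j,j)

cover(a,a)
cover(a,b)
cover(a,c)
cover(a,f)
cover(a,g)
cover(a,j)
cover(b,a)
cover(b,b)
cover(b,c)
cover(b,f)
cover(b,g)
cover(b,j)
cover(c,a)
cover(c,b)
cover(c,c)
cover(c,f)
cover(c,g)
cover(c,j)
cover(f,a)
cover(f,b)
cover(f,c)
cover(f,f)
cover(f,g)
cover(f,j)
cover(g,a)
cover(g,b)
cover(g,c)
cover(g,f)
cover(g,g)
cover(g,j)
cover(j,a)
cover(j,b)
cover(j,c)
cover(j,f)
cover(j,g)
cover(j,j)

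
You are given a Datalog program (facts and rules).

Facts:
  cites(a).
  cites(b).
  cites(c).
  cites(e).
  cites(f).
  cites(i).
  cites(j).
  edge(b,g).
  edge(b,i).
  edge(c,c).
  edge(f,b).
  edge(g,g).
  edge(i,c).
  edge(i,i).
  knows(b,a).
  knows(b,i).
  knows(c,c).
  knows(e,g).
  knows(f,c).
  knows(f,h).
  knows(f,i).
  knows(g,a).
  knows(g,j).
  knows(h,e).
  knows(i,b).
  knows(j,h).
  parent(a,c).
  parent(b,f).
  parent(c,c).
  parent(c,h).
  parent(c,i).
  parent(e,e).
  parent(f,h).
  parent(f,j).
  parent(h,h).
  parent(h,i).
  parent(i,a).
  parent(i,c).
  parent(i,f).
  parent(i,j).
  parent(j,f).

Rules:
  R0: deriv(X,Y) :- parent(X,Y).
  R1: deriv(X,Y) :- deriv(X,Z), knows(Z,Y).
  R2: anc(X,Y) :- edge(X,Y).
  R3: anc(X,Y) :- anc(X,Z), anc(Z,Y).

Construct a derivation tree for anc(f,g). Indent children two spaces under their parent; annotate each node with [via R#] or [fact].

anc(f,g)  [via R3]
  anc(f,b)  [via R2]
    edge(f,b)  [fact]
  anc(b,g)  [via R2]
    edge(b,g)  [fact]

round 1: derive anc(b,g) via R2 from edge(b,g)
round 1: derive anc(b,i) via R2 from edge(b,i)
round 1: derive anc(c,c) via R2 from edge(c,c)
round 1: derive anc(f,b) via R2 from edge(f,b)
round 1: derive anc(g,g) via R2 from edge(g,g)
round 1: derive anc(i,c) via R2 from edge(i,c)
round 1: derive anc(i,i) via R2 from edge(i,i)
round 2: derive anc(b,c) via R3 from anc(b,i), anc(i,c)
round 2: derive anc(f,g) via R3 from anc(f,b), anc(b,g)
round 2: derive anc(f,i) via R3 from anc(f,b), anc(b,i)
round 3: derive anc(f,c) via R3 from anc(f,b), anc(b,c)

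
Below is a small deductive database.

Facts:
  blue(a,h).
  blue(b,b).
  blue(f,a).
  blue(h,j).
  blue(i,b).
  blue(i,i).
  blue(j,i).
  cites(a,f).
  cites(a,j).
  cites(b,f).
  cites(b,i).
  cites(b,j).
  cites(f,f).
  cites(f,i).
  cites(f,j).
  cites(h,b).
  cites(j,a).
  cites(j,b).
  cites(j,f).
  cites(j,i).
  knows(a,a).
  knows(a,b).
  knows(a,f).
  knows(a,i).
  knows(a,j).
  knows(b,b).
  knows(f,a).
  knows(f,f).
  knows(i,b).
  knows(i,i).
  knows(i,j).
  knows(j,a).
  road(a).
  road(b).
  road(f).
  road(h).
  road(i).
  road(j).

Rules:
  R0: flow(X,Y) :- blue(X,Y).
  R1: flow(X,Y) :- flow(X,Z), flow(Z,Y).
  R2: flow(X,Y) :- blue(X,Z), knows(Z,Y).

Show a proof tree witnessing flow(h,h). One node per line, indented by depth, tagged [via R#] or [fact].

flow(h,h)  [via R1]
  flow(h,a)  [via R2]
    blue(h,j)  [fact]
    knows(j,a)  [fact]
  flow(a,h)  [via R0]
    blue(a,h)  [fact]

round 1: derive flow(a,h) via R0 from blue(a,h)
round 1: derive flow(b,b) via R0 from blue(b,b)
round 1: derive flow(f,a) via R0 from blue(f,a)
round 1: derive flow(h,j) via R0 from blue(h,j)
round 1: derive flow(i,b) via R0 from blue(i,b)
round 1: derive flow(i,i) via R0 from blue(i,i)
round 1: derive flow(j,i) via R0 from blue(j,i)
round 1: derive flow(f,b) via R2 from blue(f,a), knows(a,b)
round 1: derive flow(f,f) via R2 from blue(f,a), knows(a,f)
round 1: derive flow(f,i) via R2 from blue(f,a), knows(a,i)
round 1: derive flow(f,j) via R2 from blue(f,a), knows(a,j)
round 1: derive flow(h,a) via R2 from blue(h,j), knows(j,a)
round 1: derive flow(i,j) via R2 from blue(i,i), knows(i,j)
round 1: derive flow(j,b) via R2 from blue(j,i), knows(i,b)
round 1: derive flow(j,j) via R2 from blue(j,i), knows(i,j)
round 2: derive flow(a,a) via R1 from flow(a,h), flow(h,a)
round 2: derive flow(a,j) via R1 from flow(a,h), flow(h,j)
round 2: derive flow(f,h) via R1 from flow(f,a), flow(a,h)
round 2: derive flow(h,b) via R1 from flow(h,j), flow(j,b)
round 2: derive flow(h,h) via R1 from flow(h,a), flow(a,h)
round 2: derive flow(h,i) via R1 from flow(h,j), flow(j,i)
round 3: derive flow(a,b) via R1 from flow(a,h), flow(h,b)
round 3: derive flow(a,i) via R1 from flow(a,h), flow(h,i)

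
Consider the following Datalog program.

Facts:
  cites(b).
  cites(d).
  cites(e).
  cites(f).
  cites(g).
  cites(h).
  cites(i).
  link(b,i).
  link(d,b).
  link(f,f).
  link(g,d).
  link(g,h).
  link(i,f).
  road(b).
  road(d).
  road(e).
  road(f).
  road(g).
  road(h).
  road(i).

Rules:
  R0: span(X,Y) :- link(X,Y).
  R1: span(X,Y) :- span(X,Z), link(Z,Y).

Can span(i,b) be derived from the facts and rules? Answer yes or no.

round 1: derive span(b,i) via R0 from link(b,i)
round 1: derive span(d,b) via R0 from link(d,b)
round 1: derive span(f,f) via R0 from link(f,f)
round 1: derive span(g,d) via R0 from link(g,d)
round 1: derive span(g,h) via R0 from link(g,h)
round 1: derive span(i,f) via R0 from link(i,f)
round 2: derive span(b,f) via R1 from span(b,i), link(i,f)
round 2: derive span(d,i) via R1 from span(d,b), link(b,i)
round 2: derive span(g,b) via R1 from span(g,d), link(d,b)
round 3: derive span(d,f) via R1 from span(d,i), link(i,f)
round 3: derive span(g,i) via R1 from span(g,b), link(b,i)
round 4: derive span(g,f) via R1 from span(g,i), link(i,f)

no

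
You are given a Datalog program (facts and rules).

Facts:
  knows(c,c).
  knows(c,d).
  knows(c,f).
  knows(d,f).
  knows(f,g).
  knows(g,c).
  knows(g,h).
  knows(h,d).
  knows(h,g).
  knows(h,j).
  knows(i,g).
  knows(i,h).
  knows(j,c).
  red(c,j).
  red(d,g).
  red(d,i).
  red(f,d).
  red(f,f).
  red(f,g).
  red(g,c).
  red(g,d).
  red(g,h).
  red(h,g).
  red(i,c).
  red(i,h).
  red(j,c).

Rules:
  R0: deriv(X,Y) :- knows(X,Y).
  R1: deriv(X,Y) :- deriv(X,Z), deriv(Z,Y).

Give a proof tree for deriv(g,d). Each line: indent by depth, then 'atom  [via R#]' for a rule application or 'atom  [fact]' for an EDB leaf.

round 1: derive deriv(c,c) via R0 from knows(c,c)
round 1: derive deriv(c,d) via R0 from knows(c,d)
round 1: derive deriv(c,f) via R0 from knows(c,f)
round 1: derive deriv(d,f) via R0 from knows(d,f)
round 1: derive deriv(f,g) via R0 from knows(f,g)
round 1: derive deriv(g,c) via R0 from knows(g,c)
round 1: derive deriv(g,h) via R0 from knows(g,h)
round 1: derive deriv(h,d) via R0 from knows(h,d)
round 1: derive deriv(h,g) via R0 from knows(h,g)
round 1: derive deriv(h,j) via R0 from knows(h,j)
round 1: derive deriv(i,g) via R0 from knows(i,g)
round 1: derive deriv(i,h) via R0 from knows(i,h)
round 1: derive deriv(j,c) via R0 from knows(j,c)
round 2: derive deriv(c,g) via R1 from deriv(c,f), deriv(f,g)
round 2: derive deriv(d,g) via R1 from deriv(d,f), deriv(f,g)
round 2: derive deriv(f,c) via R1 from deriv(f,g), deriv(g,c)
round 2: derive deriv(f,h) via R1 from deriv(f,g), deriv(g,h)
round 2: derive deriv(g,d) via R1 from deriv(g,c), deriv(c,d)
round 2: derive deriv(g,f) via R1 from deriv(g,c), deriv(c,f)
round 2: derive deriv(g,g) via R1 from deriv(g,h), deriv(h,g)
round 2: derive deriv(g,j) via R1 from deriv(g,h), deriv(h,j)
round 2: derive deriv(h,c) via R1 from deriv(h,g), deriv(g,c)
round 2: derive deriv(h,f) via R1 from deriv(h,d), deriv(d,f)
round 2: derive deriv(h,h) via R1 from deriv(h,g), deriv(g,h)
round 2: derive deriv(i,c) via R1 from deriv(i,g), deriv(g,c)
round 2: derive deriv(i,d) via R1 from deriv(i,h), deriv(h,d)
round 2: derive deriv(i,j) via R1 from deriv(i,h), deriv(h,j)
round 2: derive deriv(j,d) via R1 from deriv(j,c), deriv(c,d)
round 2: derive deriv(j,f) via R1 from deriv(j,c), deriv(c,f)
round 3: derive deriv(c,h) via R1 from deriv(c,f), deriv(f,h)
round 3: derive deriv(c,j) via R1 from deriv(c,g), deriv(g,j)
round 3: derive deriv(d,c) via R1 from deriv(d,f), deriv(f,c)
round 3: derive deriv(d,d) via R1 from deriv(d,g), deriv(g,d)
round 3: derive deriv(d,h) via R1 from deriv(d,f), deriv(f,h)
round 3: derive deriv(d,j) via R1 from deriv(d,g), deriv(g,j)
round 3: derive deriv(f,d) via R1 from deriv(f,c), deriv(c,d)
round 3: derive deriv(f,f) via R1 from deriv(f,c), deriv(c,f)
round 3: derive deriv(f,j) via R1 from deriv(f,g), deriv(g,j)
round 3: derive deriv(i,f) via R1 from deriv(i,c), deriv(c,f)
round 3: derive deriv(j,g) via R1 from deriv(j,c), deriv(c,g)
round 3: derive deriv(j,h) via R1 from deriv(j,f), deriv(f,h)
round 4: derive deriv(j,j) via R1 from deriv(j,c), deriv(c,j)

deriv(g,d)  [via R1]
  deriv(g,c)  [via R0]
    knows(g,c)  [fact]
  deriv(c,d)  [via R0]
    knows(c,d)  [fact]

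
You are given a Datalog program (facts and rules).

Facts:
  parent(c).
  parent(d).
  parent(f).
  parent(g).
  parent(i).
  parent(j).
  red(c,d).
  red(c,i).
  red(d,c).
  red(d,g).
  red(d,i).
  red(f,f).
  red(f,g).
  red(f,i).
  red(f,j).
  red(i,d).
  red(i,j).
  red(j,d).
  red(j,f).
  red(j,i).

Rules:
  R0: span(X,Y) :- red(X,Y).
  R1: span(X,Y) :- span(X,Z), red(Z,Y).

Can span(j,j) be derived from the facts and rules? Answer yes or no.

round 1: derive span(c,d) via R0 from red(c,d)
round 1: derive span(c,i) via R0 from red(c,i)
round 1: derive span(d,c) via R0 from red(d,c)
round 1: derive span(d,g) via R0 from red(d,g)
round 1: derive span(d,i) via R0 from red(d,i)
round 1: derive span(f,f) via R0 from red(f,f)
round 1: derive span(f,g) via R0 from red(f,g)
round 1: derive span(f,i) via R0 from red(f,i)
round 1: derive span(f,j) via R0 from red(f,j)
round 1: derive span(i,d) via R0 from red(i,d)
round 1: derive span(i,j) via R0 from red(i,j)
round 1: derive span(j,d) via R0 from red(j,d)
round 1: derive span(j,f) via R0 from red(j,f)
round 1: derive span(j,i) via R0 from red(j,i)
round 2: derive span(c,c) via R1 from span(c,d), red(d,c)
round 2: derive span(c,g) via R1 from span(c,d), red(d,g)
round 2: derive span(c,j) via R1 from span(c,i), red(i,j)
round 2: derive span(d,d) via R1 from span(d,c), red(c,d)
round 2: derive span(d,j) via R1 from span(d,i), red(i,j)
round 2: derive span(f,d) via R1 from span(f,i), red(i,d)
round 2: derive span(i,c) via R1 from span(i,d), red(d,c)
round 2: derive span(i,f) via R1 from span(i,j), red(j,f)
round 2: derive span(i,g) via R1 from span(i,d), red(d,g)
round 2: derive span(i,i) via R1 from span(i,d), red(d,i)
round 2: derive span(j,c) via R1 from span(j,d), red(d,c)
round 2: derive span(j,g) via R1 from span(j,d), red(d,g)
round 2: derive span(j,j) via R1 from span(j,f), red(f,j)
round 3: derive span(c,f) via R1 from span(c,j), red(j,f)
round 3: derive span(d,f) via R1 from span(d,j), red(j,f)
round 3: derive span(f,c) via R1 from span(f,d), red(d,c)

yes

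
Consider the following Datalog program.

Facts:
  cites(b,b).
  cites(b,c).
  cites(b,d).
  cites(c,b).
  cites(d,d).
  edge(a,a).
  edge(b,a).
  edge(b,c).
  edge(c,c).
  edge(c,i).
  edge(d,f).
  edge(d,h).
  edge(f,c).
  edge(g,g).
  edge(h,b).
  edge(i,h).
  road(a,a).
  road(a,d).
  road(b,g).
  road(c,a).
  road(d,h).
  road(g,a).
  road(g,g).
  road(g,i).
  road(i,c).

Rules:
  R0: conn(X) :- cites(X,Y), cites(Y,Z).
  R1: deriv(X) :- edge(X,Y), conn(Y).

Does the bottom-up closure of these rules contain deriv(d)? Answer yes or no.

no

round 1: derive conn(b) via R0 from cites(b,b), cites(b,b)
round 1: derive conn(c) via R0 from cites(c,b), cites(b,b)
round 1: derive conn(d) via R0 from cites(d,d), cites(d,d)
round 2: derive deriv(b) via R1 from edge(b,c), conn(c)
round 2: derive deriv(c) via R1 from edge(c,c), conn(c)
round 2: derive deriv(f) via R1 from edge(f,c), conn(c)
round 2: derive deriv(h) via R1 from edge(h,b), conn(b)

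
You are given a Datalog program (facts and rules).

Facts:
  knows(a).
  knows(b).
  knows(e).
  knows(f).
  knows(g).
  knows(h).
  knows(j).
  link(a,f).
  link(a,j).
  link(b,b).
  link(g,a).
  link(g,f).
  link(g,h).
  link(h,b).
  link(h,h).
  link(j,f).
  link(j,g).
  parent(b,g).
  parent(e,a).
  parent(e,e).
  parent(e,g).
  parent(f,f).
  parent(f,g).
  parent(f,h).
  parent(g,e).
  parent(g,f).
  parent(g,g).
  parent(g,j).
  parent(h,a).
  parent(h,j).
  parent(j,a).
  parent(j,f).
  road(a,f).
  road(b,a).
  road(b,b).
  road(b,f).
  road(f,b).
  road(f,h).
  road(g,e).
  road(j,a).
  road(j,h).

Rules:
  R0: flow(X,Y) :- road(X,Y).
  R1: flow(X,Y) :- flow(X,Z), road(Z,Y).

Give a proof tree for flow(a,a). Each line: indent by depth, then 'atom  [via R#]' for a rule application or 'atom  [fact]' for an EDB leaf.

round 1: derive flow(a,f) via R0 from road(a,f)
round 1: derive flow(b,a) via R0 from road(b,a)
round 1: derive flow(b,b) via R0 from road(b,b)
round 1: derive flow(b,f) via R0 from road(b,f)
round 1: derive flow(f,b) via R0 from road(f,b)
round 1: derive flow(f,h) via R0 from road(f,h)
round 1: derive flow(g,e) via R0 from road(g,e)
round 1: derive flow(j,a) via R0 from road(j,a)
round 1: derive flow(j,h) via R0 from road(j,h)
round 2: derive flow(a,b) via R1 from flow(a,f), road(f,b)
round 2: derive flow(a,h) via R1 from flow(a,f), road(f,h)
round 2: derive flow(b,h) via R1 from flow(b,f), road(f,h)
round 2: derive flow(f,a) via R1 from flow(f,b), road(b,a)
round 2: derive flow(f,f) via R1 from flow(f,b), road(b,f)
round 2: derive flow(j,f) via R1 from flow(j,a), road(a,f)
round 3: derive flow(a,a) via R1 from flow(a,b), road(b,a)
round 3: derive flow(j,b) via R1 from flow(j,f), road(f,b)

flow(a,a)  [via R1]
  flow(a,b)  [via R1]
    flow(a,f)  [via R0]
      road(a,f)  [fact]
    road(f,b)  [fact]
  road(b,a)  [fact]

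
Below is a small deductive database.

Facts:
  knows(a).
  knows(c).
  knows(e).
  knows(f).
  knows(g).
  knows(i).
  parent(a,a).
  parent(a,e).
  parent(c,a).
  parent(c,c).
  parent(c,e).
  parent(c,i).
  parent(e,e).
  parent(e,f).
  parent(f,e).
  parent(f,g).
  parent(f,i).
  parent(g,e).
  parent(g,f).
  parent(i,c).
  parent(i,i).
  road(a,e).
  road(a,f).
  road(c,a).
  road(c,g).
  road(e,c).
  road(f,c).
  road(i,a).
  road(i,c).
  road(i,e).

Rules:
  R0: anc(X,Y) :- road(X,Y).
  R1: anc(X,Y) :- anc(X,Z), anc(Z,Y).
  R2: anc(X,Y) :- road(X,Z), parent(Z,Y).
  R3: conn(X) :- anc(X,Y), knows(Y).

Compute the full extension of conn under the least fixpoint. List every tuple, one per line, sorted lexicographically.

conn(a)
conn(c)
conn(e)
conn(f)
conn(i)

round 1: derive anc(a,e) via R0 from road(a,e)
round 1: derive anc(a,f) via R0 from road(a,f)
round 1: derive anc(c,a) via R0 from road(c,a)
round 1: derive anc(c,g) via R0 from road(c,g)
round 1: derive anc(e,c) via R0 from road(e,c)
round 1: derive anc(f,c) via R0 from road(f,c)
round 1: derive anc(i,a) via R0 from road(i,a)
round 1: derive anc(i,c) via R0 from road(i,c)
round 1: derive anc(i,e) via R0 from road(i,e)
round 1: derive anc(a,g) via R2 from road(a,f), parent(f,g)
round 1: derive anc(a,i) via R2 from road(a,f), parent(f,i)
round 1: derive anc(c,e) via R2 from road(c,a), parent(a,e)
round 1: derive anc(c,f) via R2 from road(c,g), parent(g,f)
round 1: derive anc(e,a) via R2 from road(e,c), parent(c,a)
round 1: derive anc(e,e) via R2 from road(e,c), parent(c,e)
round 1: derive anc(e,i) via R2 from road(e,c), parent(c,i)
round 1: derive anc(f,a) via R2 from road(f,c), parent(c,a)
round 1: derive anc(f,e) via R2 from road(f,c), parent(c,e)
round 1: derive anc(f,i) via R2 from road(f,c), parent(c,i)
round 1: derive anc(i,f) via R2 from road(i,e), parent(e,f)
round 1: derive anc(i,i) via R2 from road(i,c), parent(c,i)
round 2: derive anc(a,a) via R1 from anc(a,e), anc(e,a)
round 2: derive anc(a,c) via R1 from anc(a,e), anc(e,c)
round 2: derive anc(c,c) via R1 from anc(c,e), anc(e,c)
round 2: derive anc(c,i) via R1 from anc(c,a), anc(a,i)
round 2: derive anc(e,f) via R1 from anc(e,a), anc(a,f)
round 2: derive anc(e,g) via R1 from anc(e,a), anc(a,g)
round 2: derive anc(f,f) via R1 from anc(f,a), anc(a,f)
round 2: derive anc(f,g) via R1 from anc(f,a), anc(a,g)
round 2: derive anc(i,g) via R1 from anc(i,a), anc(a,g)
round 2: derive conn(a) via R3 from anc(a,e), knows(e)
round 2: derive conn(c) via R3 from anc(c,a), knows(a)
round 2: derive conn(e) via R3 from anc(e,a), knows(a)
round 2: derive conn(f) via R3 from anc(f,a), knows(a)
round 2: derive conn(i) via R3 from anc(i,a), knows(a)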